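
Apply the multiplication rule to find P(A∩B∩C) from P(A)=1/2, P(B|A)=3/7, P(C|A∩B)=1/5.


P(A∩B∩C) = P(A) * P(B|A) * P(C|A∩B)
= 1/2 * 3/7 * 1/5
= 3/14 * 1/5 = 3/70

3/70


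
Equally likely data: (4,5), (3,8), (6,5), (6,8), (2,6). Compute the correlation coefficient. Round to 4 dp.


Cov(X,Y) = -0.0800, Var(X) = 2.5600, Var(Y) = 1.8400
rho = Cov/(sqrt(VarX)*sqrt(VarY)) = -0.0369

-0.0369


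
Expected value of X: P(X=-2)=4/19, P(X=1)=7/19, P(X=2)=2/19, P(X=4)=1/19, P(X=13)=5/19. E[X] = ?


E[X] = sum(x * P(x))
= -2*4/19 + 1*7/19 + 2*2/19 + 4*1/19 + 13*5/19
= 72/19

72/19


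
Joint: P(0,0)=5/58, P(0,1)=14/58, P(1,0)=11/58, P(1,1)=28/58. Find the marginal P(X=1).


P(X=1) = P(1,0)+P(1,1) = 11/58 + 28/58 = 39/58

39/58


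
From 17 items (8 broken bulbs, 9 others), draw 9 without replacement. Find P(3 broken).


P(X=3) = C(8,3)*C(9,6) / C(17,9)
= 56*84 / 24310
= 4704/24310 = 2352/12155

2352/12155


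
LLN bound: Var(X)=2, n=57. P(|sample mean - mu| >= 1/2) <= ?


Var(Xbar) = Var(X)/n = 2/57
Chebyshev: P(|Xbar-mu| >= 1/2) <= Var(Xbar)/(1/2)^2 = (2/57)/(1/4) = 8/57

8/57


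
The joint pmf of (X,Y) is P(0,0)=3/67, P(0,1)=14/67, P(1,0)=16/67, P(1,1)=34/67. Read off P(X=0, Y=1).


Read from table: P(X=0, Y=1) = 14/67

14/67


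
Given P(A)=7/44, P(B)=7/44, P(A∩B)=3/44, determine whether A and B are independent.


P(A)*P(B) = 7/44*7/44 = 49/1936
P(A∩B) = 3/44 != 49/1936, so not independent

No, A and B are not independent


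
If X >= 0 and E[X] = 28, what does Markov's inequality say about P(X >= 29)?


Markov: P(X >= a) <= E[X]/a
P(X >= 29) <= 28/29

28/29


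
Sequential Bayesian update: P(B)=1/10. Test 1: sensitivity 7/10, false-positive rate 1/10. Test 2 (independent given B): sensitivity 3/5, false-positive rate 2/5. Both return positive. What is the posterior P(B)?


After test 1: P(+) = 7/10*1/10 + 1/10*9/10 = 4/25
P(B|+) = (7/100)/(4/25) = 7/16
After test 2 (use post1 as new prior): P(+) = 3/5*7/16 + 2/5*9/16 = 39/80
P(B|+,+) = (21/80)/(39/80) = 7/13

7/13


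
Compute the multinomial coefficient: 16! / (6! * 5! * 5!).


16! = 20922789888000
Denominator: 6!=720 * 5!=120 * 5!=120
Coefficient = 20922789888000 / 10368000 = 2018016

2018016


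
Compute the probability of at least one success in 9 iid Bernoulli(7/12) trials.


P(at least one) = 1 - P(none)
P(none) = (1 - 7/12)^9 = (5/12)^9 = 1953125/5159780352
P(at least one) = 1 - 1953125/5159780352 = 5157827227/5159780352

5157827227/5159780352


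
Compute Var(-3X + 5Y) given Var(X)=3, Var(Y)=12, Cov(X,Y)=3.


Var(-3X + 5Y) = (-3)^2*Var(X) + 5^2*Var(Y) + 2*(-3)*5*Cov(X,Y)
= 9*3 + 25*12 - 30*3
= 27 + 300 - 90 = 237

237


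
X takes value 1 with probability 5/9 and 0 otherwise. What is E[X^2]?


For Bernoulli: X in {0,1}
E[X^2] = 0^2*(1-5/9) + 1^2*5/9 = 5/9

5/9


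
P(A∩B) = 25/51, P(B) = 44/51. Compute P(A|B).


P(A|B) = P(A∩B)/P(B) = (25/51)/(44/51) = 25/44

25/44


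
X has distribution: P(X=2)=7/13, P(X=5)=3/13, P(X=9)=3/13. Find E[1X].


E[1X] = sum(g(x)*P(x))
= 2*7/13 + 5*3/13 + 9*3/13
= 56/13

56/13


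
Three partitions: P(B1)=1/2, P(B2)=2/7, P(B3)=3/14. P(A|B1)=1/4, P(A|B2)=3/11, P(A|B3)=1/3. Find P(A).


P(A) = P(A|B1)P(B1) + P(A|B2)P(B2) + P(A|B3)P(B3)
= 1/4*1/2 + 3/11*2/7 + 1/3*3/14
= 1/8 + 6/77 + 1/14 = 169/616

169/616


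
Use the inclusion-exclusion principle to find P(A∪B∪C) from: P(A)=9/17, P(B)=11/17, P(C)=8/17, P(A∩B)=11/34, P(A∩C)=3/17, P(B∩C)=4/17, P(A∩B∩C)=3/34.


P(A∪B∪C) = P(A)+P(B)+P(C) - P(AB)-P(AC)-P(BC) + P(ABC)
= 9/17+11/17+8/17 - 11/34-3/17-4/17 + 3/34
= 1

1


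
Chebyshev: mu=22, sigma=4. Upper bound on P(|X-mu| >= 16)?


k = 16/4 = 4
Chebyshev: P(|X-mu| >= k*sigma) <= 1/k^2 = 1/4^2 = 1/16

1/16


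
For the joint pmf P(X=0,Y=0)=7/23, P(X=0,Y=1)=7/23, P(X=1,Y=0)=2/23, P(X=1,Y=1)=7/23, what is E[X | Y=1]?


P(Y=1) = 14/23
E[X|Y=1] = (0*7 + 1*7)/14 = 7/14 = 1/2

1/2


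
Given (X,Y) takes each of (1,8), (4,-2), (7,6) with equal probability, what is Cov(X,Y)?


E[X]=4, E[Y]=4, E[XY]=14
Cov(X,Y) = E[XY] - E[X]E[Y] = 14 - 4*4 = -2

-2


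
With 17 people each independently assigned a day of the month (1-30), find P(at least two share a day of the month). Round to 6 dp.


P(all different) = prod((30-i)/30 for i=0..16) = 0.003299
P(at least one match) = 1 - 0.003299 = 0.996701

0.996701


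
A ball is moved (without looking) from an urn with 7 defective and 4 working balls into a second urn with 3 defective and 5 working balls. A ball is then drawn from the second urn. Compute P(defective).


P(transfer defective) = 7/11; P(transfer working) = 4/11
If defective transferred: Urn II has 4 defective of 9, so P(defective|defective moved) = 4/9
If working transferred: Urn II has 3 defective of 9, so P(defective|working moved) = 1/3
By total probability: P(defective) = 7/11*4/9 + 4/11*1/3 = 40/99

40/99


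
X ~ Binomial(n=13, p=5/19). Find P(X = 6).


P(X=6) = C(13,6) * p^6 * (1-p)^7
= 1716 * 15625/47045881 * 105413504/893871739
= 2826399576000000/42052983462257059

2826399576000000/42052983462257059


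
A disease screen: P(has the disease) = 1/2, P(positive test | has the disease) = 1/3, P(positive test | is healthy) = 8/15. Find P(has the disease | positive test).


P(A) = P(A|B)P(B) + P(A|B')P(B') = 1/3*1/2 + 8/15*1/2 = 13/30
P(B|A) = P(A|B)P(B)/P(A) = (1/6)/(13/30) = 5/13

5/13


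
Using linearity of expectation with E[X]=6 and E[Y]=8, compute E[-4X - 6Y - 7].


E[-4X - 6Y - 7] = -4*E[X] - 6*E[Y] - 7
= (-4)*(6) + (-6)*(8) + (-7)
= -24 - 48 - 7 = -79

-79


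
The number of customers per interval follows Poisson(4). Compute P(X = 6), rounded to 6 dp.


P(X=6) = e^(-4) * 4^6 / 6!
≈ 0.01831563889 * 4096 / 720
≈ 0.104196

0.104196


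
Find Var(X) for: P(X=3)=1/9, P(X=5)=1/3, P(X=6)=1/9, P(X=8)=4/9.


E[X] = 56/9, E[X^2] = 376/9
Var(X) = E[X^2] - (E[X])^2 = 376/9 - (56/9)^2 = 248/81

248/81


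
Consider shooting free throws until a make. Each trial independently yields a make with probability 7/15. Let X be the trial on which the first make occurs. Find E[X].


For geometric (trials until first success), E[X] = 1/p = 1/(7/15) = 15/7

15/7


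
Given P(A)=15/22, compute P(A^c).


P(A') = 1 - P(A) = 1 - 15/22 = 7/22

7/22


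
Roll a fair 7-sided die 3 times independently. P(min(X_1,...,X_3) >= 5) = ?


P(min >= 5) = P(all X_i >= 5) = (P(X_1 >= 5))^3
= (3/7)^3 = 27/343

27/343


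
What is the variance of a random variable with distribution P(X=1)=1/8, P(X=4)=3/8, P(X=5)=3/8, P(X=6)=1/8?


E[X] = 17/4, E[X^2] = 20
Var(X) = E[X^2] - (E[X])^2 = 20 - (17/4)^2 = 31/16

31/16


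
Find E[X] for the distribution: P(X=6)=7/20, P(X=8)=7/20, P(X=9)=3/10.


E[X] = sum(x * P(x))
= 6*7/20 + 8*7/20 + 9*3/10
= 38/5

38/5


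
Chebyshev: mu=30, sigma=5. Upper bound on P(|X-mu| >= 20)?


k = 20/5 = 4
Chebyshev: P(|X-mu| >= k*sigma) <= 1/k^2 = 1/4^2 = 1/16

1/16


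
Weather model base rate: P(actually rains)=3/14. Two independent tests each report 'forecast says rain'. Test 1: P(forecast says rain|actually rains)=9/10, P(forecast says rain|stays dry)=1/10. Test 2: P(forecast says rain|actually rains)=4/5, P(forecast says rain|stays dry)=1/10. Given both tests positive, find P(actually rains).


After test 1: P(+) = 9/10*3/14 + 1/10*11/14 = 19/70
P(B|+) = (27/140)/(19/70) = 27/38
After test 2 (use post1 as new prior): P(+) = 4/5*27/38 + 1/10*11/38 = 227/380
P(B|+,+) = (54/95)/(227/380) = 216/227

216/227


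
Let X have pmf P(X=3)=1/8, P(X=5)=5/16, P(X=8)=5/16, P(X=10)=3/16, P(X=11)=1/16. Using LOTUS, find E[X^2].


E[X^2] = sum(g(x)*P(x))
= 9*1/8 + 25*5/16 + 64*5/16 + 100*3/16 + 121*1/16
= 221/4

221/4


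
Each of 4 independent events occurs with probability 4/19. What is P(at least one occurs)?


P(at least one) = 1 - P(none)
P(none) = (1 - 4/19)^4 = (15/19)^4 = 50625/130321
P(at least one) = 1 - 50625/130321 = 79696/130321

79696/130321


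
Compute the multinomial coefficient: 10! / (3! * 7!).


10! = 3628800
Denominator: 3!=6 * 7!=5040
Coefficient = 3628800 / 30240 = 120

120


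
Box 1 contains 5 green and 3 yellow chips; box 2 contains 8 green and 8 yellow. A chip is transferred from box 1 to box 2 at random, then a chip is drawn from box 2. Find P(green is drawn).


P(transfer green) = 5/8; P(transfer yellow) = 3/8
If green transferred: Urn II has 9 green of 17, so P(green|green moved) = 9/17
If yellow transferred: Urn II has 8 green of 17, so P(green|yellow moved) = 8/17
By total probability: P(green) = 5/8*9/17 + 3/8*8/17 = 69/136

69/136


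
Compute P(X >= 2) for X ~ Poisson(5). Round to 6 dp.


P(X>=2) = 1 - P(X<=1) = 1 - (e^(-5)*5^0/0! + e^(-5)*5^1/1!)
≈ 1 - (0.0067379470 + 0.0336897350)
= 1 - 0.0404276820 = 0.9595723180
≈ 0.959572

0.959572


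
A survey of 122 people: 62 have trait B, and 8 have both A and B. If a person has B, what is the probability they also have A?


P(A|B) = P(A∩B)/P(B) = (8/122)/(62/122) = 8/62 = 4/31

4/31


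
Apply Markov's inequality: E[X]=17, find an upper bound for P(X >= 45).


Markov: P(X >= a) <= E[X]/a
P(X >= 45) <= 17/45

17/45


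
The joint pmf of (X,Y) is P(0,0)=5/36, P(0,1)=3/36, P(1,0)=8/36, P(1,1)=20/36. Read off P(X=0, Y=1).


Read from table: P(X=0, Y=1) = 3/36 = 1/12

1/12


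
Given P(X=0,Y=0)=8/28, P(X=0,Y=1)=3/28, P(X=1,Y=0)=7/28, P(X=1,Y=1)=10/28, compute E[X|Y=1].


P(Y=1) = 13/28
E[X|Y=1] = (0*3 + 1*10)/13 = 10/13

10/13


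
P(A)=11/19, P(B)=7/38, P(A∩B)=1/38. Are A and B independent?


P(A)*P(B) = 11/19*7/38 = 77/722
P(A∩B) = 1/38 != 77/722, so not independent

No, A and B are not independent


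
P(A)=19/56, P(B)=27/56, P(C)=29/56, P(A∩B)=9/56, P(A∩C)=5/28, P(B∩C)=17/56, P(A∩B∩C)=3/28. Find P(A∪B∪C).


P(A∪B∪C) = P(A)+P(B)+P(C) - P(AB)-P(AC)-P(BC) + P(ABC)
= 19/56+27/56+29/56 - 9/56-5/28-17/56 + 3/28
= 45/56

45/56


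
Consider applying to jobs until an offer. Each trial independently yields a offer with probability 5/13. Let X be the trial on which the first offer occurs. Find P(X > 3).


P(X > 3) = P(first 3 trials all fail) = (1-p)^3 = (8/13)^3 = 512/2197

512/2197


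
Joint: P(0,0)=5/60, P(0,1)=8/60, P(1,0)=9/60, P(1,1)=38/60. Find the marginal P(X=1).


P(X=1) = P(1,0)+P(1,1) = 9/60 + 38/60 = 47/60

47/60


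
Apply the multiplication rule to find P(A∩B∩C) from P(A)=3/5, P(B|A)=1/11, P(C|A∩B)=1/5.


P(A∩B∩C) = P(A) * P(B|A) * P(C|A∩B)
= 3/5 * 1/11 * 1/5
= 3/55 * 1/5 = 3/275

3/275


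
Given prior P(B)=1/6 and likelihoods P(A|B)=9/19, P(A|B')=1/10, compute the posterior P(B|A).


P(A) = P(A|B)P(B) + P(A|B')P(B') = 9/19*1/6 + 1/10*5/6 = 37/228
P(B|A) = P(A|B)P(B)/P(A) = (3/38)/(37/228) = 18/37

18/37


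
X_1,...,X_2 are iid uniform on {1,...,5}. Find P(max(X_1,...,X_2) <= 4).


P(max <= 4) = P(all X_i <= 4) = (P(X_1 <= 4))^2
= (4/5)^2 = 16/25

16/25


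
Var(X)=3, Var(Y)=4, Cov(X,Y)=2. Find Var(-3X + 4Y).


Var(-3X + 4Y) = (-3)^2*Var(X) + 4^2*Var(Y) + 2*(-3)*4*Cov(X,Y)
= 9*3 + 16*4 - 24*2
= 27 + 64 - 48 = 43

43


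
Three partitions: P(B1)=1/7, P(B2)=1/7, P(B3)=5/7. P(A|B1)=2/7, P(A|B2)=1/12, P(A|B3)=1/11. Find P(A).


P(A) = P(A|B1)P(B1) + P(A|B2)P(B2) + P(A|B3)P(B3)
= 2/7*1/7 + 1/12*1/7 + 1/11*5/7
= 2/49 + 1/84 + 5/77 = 761/6468

761/6468


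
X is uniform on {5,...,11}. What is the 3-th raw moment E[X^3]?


E[X^3] = (1/7) * sum(x^3 for x=5..11)
= 4256/7 = 608

608


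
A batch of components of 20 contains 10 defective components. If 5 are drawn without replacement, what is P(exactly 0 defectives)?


P(X=0) = C(10,0)*C(10,5) / C(20,5)
= 1*252 / 15504
= 252/15504 = 21/1292

21/1292


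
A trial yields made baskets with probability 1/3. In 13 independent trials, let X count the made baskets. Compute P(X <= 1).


P(X<=1) = P(X=0) + P(X=1)
= 8192/1594323 + 53248/1594323
= 20480/531441

20480/531441


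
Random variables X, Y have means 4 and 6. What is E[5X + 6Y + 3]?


E[5X + 6Y + 3] = 5*E[X] + 6*E[Y] + 3
= (5)*(4) + (6)*(6) + (3)
= 20 + 36 + 3 = 59

59


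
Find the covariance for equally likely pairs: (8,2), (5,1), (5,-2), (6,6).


E[X]=6, E[Y]=7/4, E[XY]=47/4
Cov(X,Y) = E[XY] - E[X]E[Y] = 47/4 - 6*7/4 = 5/4

5/4


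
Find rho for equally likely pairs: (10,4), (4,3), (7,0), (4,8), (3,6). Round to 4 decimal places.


Cov(X,Y) = -3.1200, Var(X) = 6.6400, Var(Y) = 7.3600
rho = Cov/(sqrt(VarX)*sqrt(VarY)) = -0.4463

-0.4463


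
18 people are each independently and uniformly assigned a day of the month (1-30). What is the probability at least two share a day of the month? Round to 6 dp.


P(all different) = prod((30-i)/30 for i=0..17) = 0.001429
P(at least one match) = 1 - 0.001429 = 0.998571

0.998571


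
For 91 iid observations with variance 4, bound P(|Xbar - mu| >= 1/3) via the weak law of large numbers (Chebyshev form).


Var(Xbar) = Var(X)/n = 4/91
Chebyshev: P(|Xbar-mu| >= 1/3) <= Var(Xbar)/(1/3)^2 = (4/91)/(1/9) = 36/91

36/91


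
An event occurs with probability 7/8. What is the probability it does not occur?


P(A') = 1 - P(A) = 1 - 7/8 = 1/8

1/8


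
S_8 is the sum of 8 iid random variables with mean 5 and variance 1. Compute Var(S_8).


By independence, Var(S_n) = n*Var(X_1) = 8*1 = 8

8


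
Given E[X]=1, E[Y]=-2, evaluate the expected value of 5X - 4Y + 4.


E[5X - 4Y + 4] = 5*E[X] - 4*E[Y] + 4
= (5)*(1) + (-4)*(-2) + (4)
= 5 + 8 + 4 = 17

17


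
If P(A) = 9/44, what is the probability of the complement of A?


P(A') = 1 - P(A) = 1 - 9/44 = 35/44

35/44


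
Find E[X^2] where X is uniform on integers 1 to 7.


E[X^2] = (1/7) * sum(x^2 for x=1..7)
= 140/7 = 20

20


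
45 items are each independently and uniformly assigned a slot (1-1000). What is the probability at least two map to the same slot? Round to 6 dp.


P(all different) = prod((1000-i)/1000 for i=0..44) = 0.366037
P(at least one match) = 1 - 0.366037 = 0.633963

0.633963


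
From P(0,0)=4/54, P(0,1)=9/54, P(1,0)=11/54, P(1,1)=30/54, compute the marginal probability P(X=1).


P(X=1) = P(1,0)+P(1,1) = 11/54 + 30/54 = 41/54

41/54


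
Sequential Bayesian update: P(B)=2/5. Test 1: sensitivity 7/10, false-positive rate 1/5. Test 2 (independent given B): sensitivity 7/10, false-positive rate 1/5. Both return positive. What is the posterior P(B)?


After test 1: P(+) = 7/10*2/5 + 1/5*3/5 = 2/5
P(B|+) = (7/25)/(2/5) = 7/10
After test 2 (use post1 as new prior): P(+) = 7/10*7/10 + 1/5*3/10 = 11/20
P(B|+,+) = (49/100)/(11/20) = 49/55

49/55


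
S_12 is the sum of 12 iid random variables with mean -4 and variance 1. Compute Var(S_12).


By independence, Var(S_n) = n*Var(X_1) = 12*1 = 12

12


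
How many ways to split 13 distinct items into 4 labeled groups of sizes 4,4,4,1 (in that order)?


13! = 6227020800
Denominator: 4!=24 * 4!=24 * 4!=24 * 1!=1
Coefficient = 6227020800 / 13824 = 450450

450450


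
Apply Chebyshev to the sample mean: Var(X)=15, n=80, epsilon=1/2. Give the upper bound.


Var(Xbar) = Var(X)/n = 15/80
Chebyshev: P(|Xbar-mu| >= 1/2) <= Var(Xbar)/(1/2)^2 = (3/16)/(1/4) = 3/4

3/4


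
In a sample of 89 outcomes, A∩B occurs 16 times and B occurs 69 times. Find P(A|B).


P(A|B) = P(A∩B)/P(B) = (16/89)/(69/89) = 16/69

16/69


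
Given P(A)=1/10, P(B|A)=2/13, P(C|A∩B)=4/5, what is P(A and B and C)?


P(A∩B∩C) = P(A) * P(B|A) * P(C|A∩B)
= 1/10 * 2/13 * 4/5
= 1/65 * 4/5 = 4/325

4/325


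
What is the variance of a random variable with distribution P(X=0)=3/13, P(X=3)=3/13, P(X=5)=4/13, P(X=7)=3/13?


E[X] = 50/13, E[X^2] = 274/13
Var(X) = E[X^2] - (E[X])^2 = 274/13 - (50/13)^2 = 1062/169

1062/169


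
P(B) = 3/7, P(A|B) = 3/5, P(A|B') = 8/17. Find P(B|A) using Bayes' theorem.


P(A) = P(A|B)P(B) + P(A|B')P(B') = 3/5*3/7 + 8/17*4/7 = 313/595
P(B|A) = P(A|B)P(B)/P(A) = (9/35)/(313/595) = 153/313

153/313


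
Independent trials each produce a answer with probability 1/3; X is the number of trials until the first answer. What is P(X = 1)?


P(X=1) = (1-p)^0 * p = (2/3)^0 * 1/3
= 1 * 1/3 = 1/3

1/3


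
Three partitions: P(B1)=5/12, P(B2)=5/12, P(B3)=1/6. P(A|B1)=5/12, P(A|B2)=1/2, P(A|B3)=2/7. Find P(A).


P(A) = P(A|B1)P(B1) + P(A|B2)P(B2) + P(A|B3)P(B3)
= 5/12*5/12 + 1/2*5/12 + 2/7*1/6
= 25/144 + 5/24 + 1/21 = 433/1008

433/1008


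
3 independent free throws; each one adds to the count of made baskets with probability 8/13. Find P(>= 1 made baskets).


P(at least one) = 1 - P(none)
P(none) = (1 - 8/13)^3 = (5/13)^3 = 125/2197
P(at least one) = 1 - 125/2197 = 2072/2197

2072/2197


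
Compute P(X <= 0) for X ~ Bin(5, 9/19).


P(X<=0) = P(X=0)
= 100000/2476099
= 100000/2476099

100000/2476099


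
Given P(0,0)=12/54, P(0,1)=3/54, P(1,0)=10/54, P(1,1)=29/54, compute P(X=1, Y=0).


Read from table: P(X=1, Y=0) = 10/54 = 5/27

5/27


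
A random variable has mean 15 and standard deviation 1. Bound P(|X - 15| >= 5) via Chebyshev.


k = 5/1 = 5
Chebyshev: P(|X-mu| >= k*sigma) <= 1/k^2 = 1/5^2 = 1/25

1/25


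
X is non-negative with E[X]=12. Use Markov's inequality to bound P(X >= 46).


Markov: P(X >= a) <= E[X]/a
P(X >= 46) <= 12/46 = 6/23

6/23


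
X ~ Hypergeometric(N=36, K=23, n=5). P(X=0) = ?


P(X=0) = C(23,0)*C(13,5) / C(36,5)
= 1*1287 / 376992
= 1287/376992 = 13/3808

13/3808


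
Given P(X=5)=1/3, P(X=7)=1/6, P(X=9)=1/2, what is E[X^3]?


E[X^3] = sum(g(x)*P(x))
= 125*1/3 + 343*1/6 + 729*1/2
= 1390/3

1390/3


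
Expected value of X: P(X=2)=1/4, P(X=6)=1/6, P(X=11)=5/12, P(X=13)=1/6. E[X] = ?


E[X] = sum(x * P(x))
= 2*1/4 + 6*1/6 + 11*5/12 + 13*1/6
= 33/4

33/4


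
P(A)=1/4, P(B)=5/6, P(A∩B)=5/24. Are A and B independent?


P(A)*P(B) = 1/4*5/6 = 5/24
P(A∩B) = 5/24, which equals P(A)P(B), so independent

Yes, A and B are independent


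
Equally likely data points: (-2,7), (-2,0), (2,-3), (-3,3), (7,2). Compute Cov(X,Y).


E[X]=2/5, E[Y]=9/5, E[XY]=-3
Cov(X,Y) = E[XY] - E[X]E[Y] = -3 - 2/5*9/5 = -93/25

-93/25


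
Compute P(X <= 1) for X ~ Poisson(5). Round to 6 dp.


P(X<=1) = e^(-5)*5^0/0! + e^(-5)*5^1/1!
≈ 0.0067379470 + 0.0336897350
= 0.0404276820
≈ 0.040428

0.040428


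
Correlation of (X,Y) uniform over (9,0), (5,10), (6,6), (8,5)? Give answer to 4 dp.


Cov(X,Y) = -5.2500, Var(X) = 2.5000, Var(Y) = 12.6875
rho = Cov/(sqrt(VarX)*sqrt(VarY)) = -0.9322

-0.9322


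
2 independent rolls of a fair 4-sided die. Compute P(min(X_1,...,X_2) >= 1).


P(min >= 1) = P(all X_i >= 1) = (P(X_1 >= 1))^2
= (4/4)^2 = 1^2 = 1

1


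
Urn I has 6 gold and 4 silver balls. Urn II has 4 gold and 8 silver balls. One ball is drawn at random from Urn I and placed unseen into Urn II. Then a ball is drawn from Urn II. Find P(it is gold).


P(transfer gold) = 6/10 = 3/5; P(transfer silver) = 2/5
If gold transferred: Urn II has 5 gold of 13, so P(gold|gold moved) = 5/13
If silver transferred: Urn II has 4 gold of 13, so P(gold|silver moved) = 4/13
By total probability: P(gold) = 3/5*5/13 + 2/5*4/13 = 23/65

23/65


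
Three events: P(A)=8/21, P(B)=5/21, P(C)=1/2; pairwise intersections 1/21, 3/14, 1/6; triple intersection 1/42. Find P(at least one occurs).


P(A∪B∪C) = P(A)+P(B)+P(C) - P(AB)-P(AC)-P(BC) + P(ABC)
= 8/21+5/21+1/2 - 1/21-3/14-1/6 + 1/42
= 5/7

5/7


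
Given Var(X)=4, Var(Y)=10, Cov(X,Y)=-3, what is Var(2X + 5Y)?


Var(2X + 5Y) = 2^2*Var(X) + 5^2*Var(Y) + 2*2*5*Cov(X,Y)
= 4*4 + 25*10 + 20*(-3)
= 16 + 250 - 60 = 206

206


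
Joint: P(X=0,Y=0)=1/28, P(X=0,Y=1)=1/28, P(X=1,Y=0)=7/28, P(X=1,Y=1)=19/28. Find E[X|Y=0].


P(Y=0) = 8/28
E[X|Y=0] = (0*1 + 1*7)/8 = 7/8

7/8


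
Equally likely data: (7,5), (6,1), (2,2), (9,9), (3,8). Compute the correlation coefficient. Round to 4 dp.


Cov(X,Y) = 3.0000, Var(X) = 6.6400, Var(Y) = 10.0000
rho = Cov/(sqrt(VarX)*sqrt(VarY)) = 0.3682

0.3682


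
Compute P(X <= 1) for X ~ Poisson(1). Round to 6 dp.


P(X<=1) = e^(-1)*1^0/0! + e^(-1)*1^1/1!
≈ 0.3678794412 + 0.3678794412
= 0.7357588824
≈ 0.735759

0.735759


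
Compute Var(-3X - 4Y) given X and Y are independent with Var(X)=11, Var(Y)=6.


Independence => Cov(X,Y)=0
Var(-3X - 4Y) = (-3)^2*Var(X) + (-4)^2*Var(Y)
= 9*11 + 16*6 = 195

195


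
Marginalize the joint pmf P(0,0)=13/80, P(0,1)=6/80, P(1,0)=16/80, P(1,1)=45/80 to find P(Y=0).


P(Y=0) = P(0,0)+P(1,0) = 13/80 + 16/80 = 29/80

29/80


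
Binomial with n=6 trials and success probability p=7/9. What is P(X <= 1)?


P(X<=1) = P(X=0) + P(X=1)
= 64/531441 + 448/177147
= 1408/531441

1408/531441


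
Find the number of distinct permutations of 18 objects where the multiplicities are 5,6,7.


18! = 6402373705728000
Denominator: 5!=120 * 6!=720 * 7!=5040
Coefficient = 6402373705728000 / 435456000 = 14702688

14702688


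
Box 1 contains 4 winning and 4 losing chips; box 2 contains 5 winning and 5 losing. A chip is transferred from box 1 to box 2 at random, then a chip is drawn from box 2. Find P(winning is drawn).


P(transfer winning) = 4/8 = 1/2; P(transfer losing) = 1/2
If winning transferred: Urn II has 6 winning of 11, so P(winning|winning moved) = 6/11
If losing transferred: Urn II has 5 winning of 11, so P(winning|losing moved) = 5/11
By total probability: P(winning) = 1/2*6/11 + 1/2*5/11 = 1/2

1/2


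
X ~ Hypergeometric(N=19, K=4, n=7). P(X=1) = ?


P(X=1) = C(4,1)*C(15,6) / C(19,7)
= 4*5005 / 50388
= 20020/50388 = 385/969

385/969


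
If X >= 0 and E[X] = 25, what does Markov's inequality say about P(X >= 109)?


Markov: P(X >= a) <= E[X]/a
P(X >= 109) <= 25/109

25/109


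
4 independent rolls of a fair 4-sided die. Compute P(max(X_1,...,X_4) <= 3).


P(max <= 3) = P(all X_i <= 3) = (P(X_1 <= 3))^4
= (3/4)^4 = 81/256

81/256


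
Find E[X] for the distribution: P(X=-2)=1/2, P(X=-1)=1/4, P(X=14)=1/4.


E[X] = sum(x * P(x))
= -2*1/2 - 1*1/4 + 14*1/4
= 9/4

9/4


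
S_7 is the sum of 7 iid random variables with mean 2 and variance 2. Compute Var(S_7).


By independence, Var(S_n) = n*Var(X_1) = 7*2 = 14

14


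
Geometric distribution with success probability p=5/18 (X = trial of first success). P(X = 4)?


P(X=4) = (1-p)^3 * p = (13/18)^3 * 5/18
= 2197/5832 * 5/18 = 10985/104976

10985/104976


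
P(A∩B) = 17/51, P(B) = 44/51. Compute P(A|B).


P(A|B) = P(A∩B)/P(B) = (17/51)/(44/51) = 17/44

17/44


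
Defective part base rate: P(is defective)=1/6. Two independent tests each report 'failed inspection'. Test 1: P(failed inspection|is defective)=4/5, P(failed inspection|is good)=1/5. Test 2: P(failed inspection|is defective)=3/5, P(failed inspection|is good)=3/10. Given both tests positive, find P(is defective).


After test 1: P(+) = 4/5*1/6 + 1/5*5/6 = 3/10
P(B|+) = (2/15)/(3/10) = 4/9
After test 2 (use post1 as new prior): P(+) = 3/5*4/9 + 3/10*5/9 = 13/30
P(B|+,+) = (4/15)/(13/30) = 8/13

8/13


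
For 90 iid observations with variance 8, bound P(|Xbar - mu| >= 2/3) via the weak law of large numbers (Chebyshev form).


Var(Xbar) = Var(X)/n = 8/90
Chebyshev: P(|Xbar-mu| >= 2/3) <= Var(Xbar)/(2/3)^2 = (4/45)/(4/9) = 1/5

1/5


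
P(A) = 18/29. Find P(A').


P(A') = 1 - P(A) = 1 - 18/29 = 11/29

11/29


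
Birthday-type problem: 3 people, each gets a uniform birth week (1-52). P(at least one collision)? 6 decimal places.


P(all different) = prod((52-i)/52 for i=0..2) = 0.943047
P(at least one match) = 1 - 0.943047 = 0.056953

0.056953


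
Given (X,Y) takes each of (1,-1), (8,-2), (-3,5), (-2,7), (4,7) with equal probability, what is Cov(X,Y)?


E[X]=8/5, E[Y]=16/5, E[XY]=-18/5
Cov(X,Y) = E[XY] - E[X]E[Y] = -18/5 - 8/5*16/5 = -218/25

-218/25


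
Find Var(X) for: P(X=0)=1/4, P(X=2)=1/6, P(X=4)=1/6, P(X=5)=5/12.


E[X] = 37/12, E[X^2] = 55/4
Var(X) = E[X^2] - (E[X])^2 = 55/4 - (37/12)^2 = 611/144

611/144


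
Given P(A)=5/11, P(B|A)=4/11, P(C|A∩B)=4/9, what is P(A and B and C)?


P(A∩B∩C) = P(A) * P(B|A) * P(C|A∩B)
= 5/11 * 4/11 * 4/9
= 20/121 * 4/9 = 80/1089

80/1089


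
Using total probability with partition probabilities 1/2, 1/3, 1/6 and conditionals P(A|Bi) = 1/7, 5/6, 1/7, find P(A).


P(A) = P(A|B1)P(B1) + P(A|B2)P(B2) + P(A|B3)P(B3)
= 1/7*1/2 + 5/6*1/3 + 1/7*1/6
= 1/14 + 5/18 + 1/42 = 47/126

47/126


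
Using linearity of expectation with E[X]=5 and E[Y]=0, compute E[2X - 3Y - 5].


E[2X - 3Y - 5] = 2*E[X] - 3*E[Y] - 5
= (2)*(5) + (-3)*(0) + (-5)
= 10 + 0 - 5 = 5

5


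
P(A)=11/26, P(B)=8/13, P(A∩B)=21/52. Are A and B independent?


P(A)*P(B) = 11/26*8/13 = 44/169
P(A∩B) = 21/52 != 44/169, so not independent

No, A and B are not independent


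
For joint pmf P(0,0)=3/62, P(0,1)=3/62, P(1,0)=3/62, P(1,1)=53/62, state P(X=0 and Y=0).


Read from table: P(X=0, Y=0) = 3/62

3/62


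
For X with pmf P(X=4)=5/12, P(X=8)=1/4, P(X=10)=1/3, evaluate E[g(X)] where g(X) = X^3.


E[X^3] = sum(g(x)*P(x))
= 64*5/12 + 512*1/4 + 1000*1/3
= 488

488


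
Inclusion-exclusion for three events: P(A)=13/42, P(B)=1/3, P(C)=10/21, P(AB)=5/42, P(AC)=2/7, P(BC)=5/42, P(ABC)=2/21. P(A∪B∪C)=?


P(A∪B∪C) = P(A)+P(B)+P(C) - P(AB)-P(AC)-P(BC) + P(ABC)
= 13/42+1/3+10/21 - 5/42-2/7-5/42 + 2/21
= 29/42

29/42


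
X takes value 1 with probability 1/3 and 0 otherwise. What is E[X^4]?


For Bernoulli: X in {0,1}
E[X^4] = 0^4*(1-1/3) + 1^4*1/3 = 1/3

1/3


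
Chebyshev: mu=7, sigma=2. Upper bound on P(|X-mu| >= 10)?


k = 10/2 = 5
Chebyshev: P(|X-mu| >= k*sigma) <= 1/k^2 = 1/5^2 = 1/25

1/25


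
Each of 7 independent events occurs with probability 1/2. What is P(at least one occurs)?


P(at least one) = 1 - P(none)
P(none) = (1 - 1/2)^7 = (1/2)^7 = 1/128
P(at least one) = 1 - 1/128 = 127/128

127/128


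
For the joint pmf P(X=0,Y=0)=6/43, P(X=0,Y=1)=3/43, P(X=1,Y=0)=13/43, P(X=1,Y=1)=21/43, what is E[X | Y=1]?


P(Y=1) = 24/43
E[X|Y=1] = (0*3 + 1*21)/24 = 21/24 = 7/8

7/8


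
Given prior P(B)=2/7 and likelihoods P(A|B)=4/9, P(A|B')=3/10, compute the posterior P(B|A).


P(A) = P(A|B)P(B) + P(A|B')P(B') = 4/9*2/7 + 3/10*5/7 = 43/126
P(B|A) = P(A|B)P(B)/P(A) = (8/63)/(43/126) = 16/43

16/43


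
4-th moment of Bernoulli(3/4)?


For Bernoulli: X in {0,1}
E[X^4] = 0^4*(1-3/4) + 1^4*3/4 = 3/4

3/4


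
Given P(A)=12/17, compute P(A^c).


P(A') = 1 - P(A) = 1 - 12/17 = 5/17

5/17


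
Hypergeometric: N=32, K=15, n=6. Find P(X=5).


P(X=5) = C(15,5)*C(17,1) / C(32,6)
= 3003*17 / 906192
= 51051/906192 = 2431/43152

2431/43152


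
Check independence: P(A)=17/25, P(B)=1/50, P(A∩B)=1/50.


P(A)*P(B) = 17/25*1/50 = 17/1250
P(A∩B) = 1/50 != 17/1250, so not independent

No, A and B are not independent


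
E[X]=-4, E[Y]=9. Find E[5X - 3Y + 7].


E[5X - 3Y + 7] = 5*E[X] - 3*E[Y] + 7
= (5)*(-4) + (-3)*(9) + (7)
= -20 - 27 + 7 = -40

-40


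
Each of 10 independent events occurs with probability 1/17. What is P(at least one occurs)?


P(at least one) = 1 - P(none)
P(none) = (1 - 1/17)^10 = (16/17)^10 = 1099511627776/2015993900449
P(at least one) = 1 - 1099511627776/2015993900449 = 916482272673/2015993900449

916482272673/2015993900449


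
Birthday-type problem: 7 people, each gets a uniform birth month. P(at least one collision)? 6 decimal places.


P(all different) = prod((12-i)/12 for i=0..6) = 0.111400
P(at least one match) = 1 - 0.111400 = 0.888600

0.888600


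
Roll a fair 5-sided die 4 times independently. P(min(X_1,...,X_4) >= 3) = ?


P(min >= 3) = P(all X_i >= 3) = (P(X_1 >= 3))^4
= (3/5)^4 = 81/625

81/625


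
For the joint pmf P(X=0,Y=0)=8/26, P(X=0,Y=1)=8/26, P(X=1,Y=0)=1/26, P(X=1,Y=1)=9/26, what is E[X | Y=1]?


P(Y=1) = 17/26
E[X|Y=1] = (0*8 + 1*9)/17 = 9/17

9/17


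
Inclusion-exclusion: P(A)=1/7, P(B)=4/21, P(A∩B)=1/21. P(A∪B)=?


P(A∪B) = P(A) + P(B) - P(A∩B)
= 1/7 + 4/21 - 1/21 = 2/7

2/7


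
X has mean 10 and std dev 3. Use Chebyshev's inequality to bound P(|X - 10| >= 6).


k = 6/3 = 2
Chebyshev: P(|X-mu| >= k*sigma) <= 1/k^2 = 1/2^2 = 1/4

1/4


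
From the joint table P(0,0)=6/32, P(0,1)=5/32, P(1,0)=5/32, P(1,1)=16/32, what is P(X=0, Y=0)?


Read from table: P(X=0, Y=0) = 6/32 = 3/16

3/16


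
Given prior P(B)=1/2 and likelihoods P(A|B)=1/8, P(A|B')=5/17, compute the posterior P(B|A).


P(A) = P(A|B)P(B) + P(A|B')P(B') = 1/8*1/2 + 5/17*1/2 = 57/272
P(B|A) = P(A|B)P(B)/P(A) = (1/16)/(57/272) = 17/57

17/57


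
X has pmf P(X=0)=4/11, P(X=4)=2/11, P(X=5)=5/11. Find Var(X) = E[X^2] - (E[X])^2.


E[X] = 3, E[X^2] = 157/11
Var(X) = E[X^2] - (E[X])^2 = 157/11 - (3)^2 = 58/11

58/11


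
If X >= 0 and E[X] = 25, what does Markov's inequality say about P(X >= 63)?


Markov: P(X >= a) <= E[X]/a
P(X >= 63) <= 25/63

25/63


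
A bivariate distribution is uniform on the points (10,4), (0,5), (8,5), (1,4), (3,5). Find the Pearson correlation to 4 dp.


Cov(X,Y) = -0.4400, Var(X) = 15.4400, Var(Y) = 0.2400
rho = Cov/(sqrt(VarX)*sqrt(VarY)) = -0.2286

-0.2286


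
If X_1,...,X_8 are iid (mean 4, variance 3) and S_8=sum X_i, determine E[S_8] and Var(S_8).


E[S_n] = n*mu = 8*4 = 32
Var(S_n) = n*sigma^2 = 8*3 = 24

E[S_8]=32, Var(S_8)=24


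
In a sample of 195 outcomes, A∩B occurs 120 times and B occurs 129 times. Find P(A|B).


P(A|B) = P(A∩B)/P(B) = (120/195)/(129/195) = 120/129 = 40/43

40/43


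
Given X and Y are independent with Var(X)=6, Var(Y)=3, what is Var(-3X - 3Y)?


Independence => Cov(X,Y)=0
Var(-3X - 3Y) = (-3)^2*Var(X) + (-3)^2*Var(Y)
= 9*6 + 9*3 = 81

81


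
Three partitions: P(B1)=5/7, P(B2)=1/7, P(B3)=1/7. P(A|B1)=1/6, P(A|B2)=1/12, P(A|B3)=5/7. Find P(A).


P(A) = P(A|B1)P(B1) + P(A|B2)P(B2) + P(A|B3)P(B3)
= 1/6*5/7 + 1/12*1/7 + 5/7*1/7
= 5/42 + 1/84 + 5/49 = 137/588

137/588


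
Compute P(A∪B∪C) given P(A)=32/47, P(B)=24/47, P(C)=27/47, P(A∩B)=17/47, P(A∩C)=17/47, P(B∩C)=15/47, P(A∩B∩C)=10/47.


P(A∪B∪C) = P(A)+P(B)+P(C) - P(AB)-P(AC)-P(BC) + P(ABC)
= 32/47+24/47+27/47 - 17/47-17/47-15/47 + 10/47
= 44/47

44/47


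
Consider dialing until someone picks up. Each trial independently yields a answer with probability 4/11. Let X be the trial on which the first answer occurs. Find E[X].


For geometric (trials until first success), E[X] = 1/p = 1/(4/11) = 11/4

11/4


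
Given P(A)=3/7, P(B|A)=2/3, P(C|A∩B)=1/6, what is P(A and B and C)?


P(A∩B∩C) = P(A) * P(B|A) * P(C|A∩B)
= 3/7 * 2/3 * 1/6
= 2/7 * 1/6 = 1/21

1/21


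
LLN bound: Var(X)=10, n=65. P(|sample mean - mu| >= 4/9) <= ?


Var(Xbar) = Var(X)/n = 10/65
Chebyshev: P(|Xbar-mu| >= 4/9) <= Var(Xbar)/(4/9)^2 = (2/13)/(16/81) = 81/104

81/104


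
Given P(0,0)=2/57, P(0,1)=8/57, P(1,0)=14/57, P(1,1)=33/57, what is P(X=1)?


P(X=1) = P(1,0)+P(1,1) = 14/57 + 33/57 = 47/57

47/57


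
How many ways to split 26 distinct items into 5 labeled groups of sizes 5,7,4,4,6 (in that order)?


26! = 403291461126605635584000000
Denominator: 5!=120 * 7!=5040 * 4!=24 * 4!=24 * 6!=720
Coefficient = 403291461126605635584000000 / 250822656000 = 1607874932664000

1607874932664000


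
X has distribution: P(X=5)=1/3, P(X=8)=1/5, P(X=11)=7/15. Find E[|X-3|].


E[|X-3|] = sum(g(x)*P(x))
= 2*1/3 + 5*1/5 + 8*7/15
= 27/5

27/5


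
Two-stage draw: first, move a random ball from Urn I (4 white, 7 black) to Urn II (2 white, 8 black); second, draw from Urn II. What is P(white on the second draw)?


P(transfer white) = 4/11; P(transfer black) = 7/11
If white transferred: Urn II has 3 white of 11, so P(white|white moved) = 3/11
If black transferred: Urn II has 2 white of 11, so P(white|black moved) = 2/11
By total probability: P(white) = 4/11*3/11 + 7/11*2/11 = 26/121

26/121


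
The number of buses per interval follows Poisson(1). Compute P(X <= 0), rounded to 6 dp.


P(X<=0) = e^(-1)*1^0/0!
≈ 0.3678794412
≈ 0.367879

0.367879


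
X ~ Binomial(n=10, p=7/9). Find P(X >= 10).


P(X>=10) = P(X=10)
= 282475249/3486784401
= 282475249/3486784401

282475249/3486784401


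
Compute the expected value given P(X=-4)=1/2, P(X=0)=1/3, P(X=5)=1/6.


E[X] = sum(x * P(x))
= -4*1/2 + 0*1/3 + 5*1/6
= -7/6

-7/6


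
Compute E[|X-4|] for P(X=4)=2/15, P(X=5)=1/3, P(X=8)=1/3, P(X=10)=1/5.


E[|X-4|] = sum(g(x)*P(x))
= 0*2/15 + 1*1/3 + 4*1/3 + 6*1/5
= 43/15

43/15


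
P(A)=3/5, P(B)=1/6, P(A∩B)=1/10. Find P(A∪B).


P(A∪B) = P(A) + P(B) - P(A∩B)
= 3/5 + 1/6 - 1/10 = 2/3

2/3


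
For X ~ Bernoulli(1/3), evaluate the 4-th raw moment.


For Bernoulli: X in {0,1}
E[X^4] = 0^4*(1-1/3) + 1^4*1/3 = 1/3

1/3


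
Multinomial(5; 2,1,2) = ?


5! = 120
Denominator: 2!=2 * 1!=1 * 2!=2
Coefficient = 120 / 4 = 30

30


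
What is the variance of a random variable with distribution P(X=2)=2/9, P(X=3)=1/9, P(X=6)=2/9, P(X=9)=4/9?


E[X] = 55/9, E[X^2] = 413/9
Var(X) = E[X^2] - (E[X])^2 = 413/9 - (55/9)^2 = 692/81

692/81


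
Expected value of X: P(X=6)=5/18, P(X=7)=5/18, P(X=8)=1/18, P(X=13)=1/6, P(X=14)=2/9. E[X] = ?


E[X] = sum(x * P(x))
= 6*5/18 + 7*5/18 + 8*1/18 + 13*1/6 + 14*2/9
= 28/3

28/3


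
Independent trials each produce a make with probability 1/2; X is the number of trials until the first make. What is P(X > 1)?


P(X > 1) = P(first 1 trials all fail) = (1-p)^1 = (1/2)^1 = 1/2

1/2


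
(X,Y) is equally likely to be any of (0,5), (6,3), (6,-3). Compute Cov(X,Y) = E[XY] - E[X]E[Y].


E[X]=4, E[Y]=5/3, E[XY]=0
Cov(X,Y) = E[XY] - E[X]E[Y] = 0 - 4*5/3 = -20/3

-20/3


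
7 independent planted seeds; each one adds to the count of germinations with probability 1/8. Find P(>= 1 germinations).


P(at least one) = 1 - P(none)
P(none) = (1 - 1/8)^7 = (7/8)^7 = 823543/2097152
P(at least one) = 1 - 823543/2097152 = 1273609/2097152

1273609/2097152


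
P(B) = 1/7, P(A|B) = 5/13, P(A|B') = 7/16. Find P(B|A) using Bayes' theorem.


P(A) = P(A|B)P(B) + P(A|B')P(B') = 5/13*1/7 + 7/16*6/7 = 313/728
P(B|A) = P(A|B)P(B)/P(A) = (5/91)/(313/728) = 40/313

40/313


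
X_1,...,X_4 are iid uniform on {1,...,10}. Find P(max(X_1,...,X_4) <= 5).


P(max <= 5) = P(all X_i <= 5) = (P(X_1 <= 5))^4
= (5/10)^4 = (1/2)^4 = 1/16

1/16


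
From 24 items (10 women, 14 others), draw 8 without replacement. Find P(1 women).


P(X=1) = C(10,1)*C(14,7) / C(24,8)
= 10*3432 / 735471
= 34320/735471 = 1040/22287

1040/22287


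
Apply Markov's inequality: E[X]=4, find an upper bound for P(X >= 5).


Markov: P(X >= a) <= E[X]/a
P(X >= 5) <= 4/5

4/5


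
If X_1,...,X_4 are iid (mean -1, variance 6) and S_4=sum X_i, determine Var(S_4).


By independence, Var(S_n) = n*Var(X_1) = 4*6 = 24

24


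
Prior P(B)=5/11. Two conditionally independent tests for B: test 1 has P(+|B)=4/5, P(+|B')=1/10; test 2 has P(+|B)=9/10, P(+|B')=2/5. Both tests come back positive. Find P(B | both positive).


After test 1: P(+) = 4/5*5/11 + 1/10*6/11 = 23/55
P(B|+) = (4/11)/(23/55) = 20/23
After test 2 (use post1 as new prior): P(+) = 9/10*20/23 + 2/5*3/23 = 96/115
P(B|+,+) = (18/23)/(96/115) = 15/16

15/16


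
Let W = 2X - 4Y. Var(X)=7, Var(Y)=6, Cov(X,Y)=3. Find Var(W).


Var(2X - 4Y) = 2^2*Var(X) + (-4)^2*Var(Y) + 2*2*(-4)*Cov(X,Y)
= 4*7 + 16*6 - 16*3
= 28 + 96 - 48 = 76

76


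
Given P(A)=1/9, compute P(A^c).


P(A') = 1 - P(A) = 1 - 1/9 = 8/9

8/9


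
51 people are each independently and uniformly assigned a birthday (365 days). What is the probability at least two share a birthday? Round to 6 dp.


P(all different) = prod((365-i)/365 for i=0..50) = 0.025568
P(at least one match) = 1 - 0.025568 = 0.974432

0.974432


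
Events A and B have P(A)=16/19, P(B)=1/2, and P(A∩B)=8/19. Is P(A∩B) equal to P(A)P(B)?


P(A)*P(B) = 16/19*1/2 = 8/19
P(A∩B) = 8/19, which equals P(A)P(B), so independent

Yes, A and B are independent


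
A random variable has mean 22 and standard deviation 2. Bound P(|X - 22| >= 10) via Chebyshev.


k = 10/2 = 5
Chebyshev: P(|X-mu| >= k*sigma) <= 1/k^2 = 1/5^2 = 1/25

1/25


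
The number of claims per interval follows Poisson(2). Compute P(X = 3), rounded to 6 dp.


P(X=3) = e^(-2) * 2^3 / 3!
≈ 0.1353352832 * 8 / 6
≈ 0.180447

0.180447


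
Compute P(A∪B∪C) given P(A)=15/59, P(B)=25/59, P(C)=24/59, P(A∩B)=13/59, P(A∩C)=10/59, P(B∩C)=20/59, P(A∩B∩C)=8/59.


P(A∪B∪C) = P(A)+P(B)+P(C) - P(AB)-P(AC)-P(BC) + P(ABC)
= 15/59+25/59+24/59 - 13/59-10/59-20/59 + 8/59
= 29/59

29/59


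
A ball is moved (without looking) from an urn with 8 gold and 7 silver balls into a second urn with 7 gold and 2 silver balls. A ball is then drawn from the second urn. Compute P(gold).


P(transfer gold) = 8/15; P(transfer silver) = 7/15
If gold transferred: Urn II has 8 gold of 10, so P(gold|gold moved) = 4/5
If silver transferred: Urn II has 7 gold of 10, so P(gold|silver moved) = 7/10
By total probability: P(gold) = 8/15*4/5 + 7/15*7/10 = 113/150

113/150


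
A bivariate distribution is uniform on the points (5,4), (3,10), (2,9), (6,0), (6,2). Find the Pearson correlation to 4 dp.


Cov(X,Y) = -6.0000, Var(X) = 2.6400, Var(Y) = 15.2000
rho = Cov/(sqrt(VarX)*sqrt(VarY)) = -0.9472

-0.9472


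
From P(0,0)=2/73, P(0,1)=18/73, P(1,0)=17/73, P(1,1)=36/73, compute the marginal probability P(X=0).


P(X=0) = P(0,0)+P(0,1) = 2/73 + 18/73 = 20/73

20/73


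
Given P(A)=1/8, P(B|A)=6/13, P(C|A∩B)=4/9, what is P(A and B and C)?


P(A∩B∩C) = P(A) * P(B|A) * P(C|A∩B)
= 1/8 * 6/13 * 4/9
= 3/52 * 4/9 = 1/39

1/39


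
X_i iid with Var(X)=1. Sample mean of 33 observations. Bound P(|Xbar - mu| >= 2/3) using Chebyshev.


Var(Xbar) = Var(X)/n = 1/33
Chebyshev: P(|Xbar-mu| >= 2/3) <= Var(Xbar)/(2/3)^2 = (1/33)/(4/9) = 3/44

3/44


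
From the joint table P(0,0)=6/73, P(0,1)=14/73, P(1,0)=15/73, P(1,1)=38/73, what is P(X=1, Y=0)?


Read from table: P(X=1, Y=0) = 15/73

15/73


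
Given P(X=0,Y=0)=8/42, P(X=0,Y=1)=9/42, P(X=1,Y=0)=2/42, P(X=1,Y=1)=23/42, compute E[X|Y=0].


P(Y=0) = 10/42
E[X|Y=0] = (0*8 + 1*2)/10 = 2/10 = 1/5

1/5


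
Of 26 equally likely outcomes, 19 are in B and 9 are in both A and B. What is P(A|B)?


P(A|B) = P(A∩B)/P(B) = (9/26)/(19/26) = 9/19

9/19


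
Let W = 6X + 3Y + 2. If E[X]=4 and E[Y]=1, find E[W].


E[6X + 3Y + 2] = 6*E[X] + 3*E[Y] + 2
= (6)*(4) + (3)*(1) + (2)
= 24 + 3 + 2 = 29

29


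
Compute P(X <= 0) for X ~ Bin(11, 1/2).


P(X<=0) = P(X=0)
= 1/2048
= 1/2048

1/2048


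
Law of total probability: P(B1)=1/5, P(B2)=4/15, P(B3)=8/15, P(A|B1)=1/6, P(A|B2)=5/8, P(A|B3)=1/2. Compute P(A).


P(A) = P(A|B1)P(B1) + P(A|B2)P(B2) + P(A|B3)P(B3)
= 1/6*1/5 + 5/8*4/15 + 1/2*8/15
= 1/30 + 1/6 + 4/15 = 7/15

7/15


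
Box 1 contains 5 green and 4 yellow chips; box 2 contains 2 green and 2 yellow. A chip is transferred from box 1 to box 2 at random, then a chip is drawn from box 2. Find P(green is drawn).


P(transfer green) = 5/9; P(transfer yellow) = 4/9
If green transferred: Urn II has 3 green of 5, so P(green|green moved) = 3/5
If yellow transferred: Urn II has 2 green of 5, so P(green|yellow moved) = 2/5
By total probability: P(green) = 5/9*3/5 + 4/9*2/5 = 23/45

23/45


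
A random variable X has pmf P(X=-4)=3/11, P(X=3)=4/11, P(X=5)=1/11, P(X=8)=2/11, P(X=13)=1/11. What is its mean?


E[X] = sum(x * P(x))
= -4*3/11 + 3*4/11 + 5*1/11 + 8*2/11 + 13*1/11
= 34/11

34/11


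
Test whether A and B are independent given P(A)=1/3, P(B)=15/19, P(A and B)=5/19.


P(A)*P(B) = 1/3*15/19 = 5/19
P(A∩B) = 5/19, which equals P(A)P(B), so independent

Yes, A and B are independent
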